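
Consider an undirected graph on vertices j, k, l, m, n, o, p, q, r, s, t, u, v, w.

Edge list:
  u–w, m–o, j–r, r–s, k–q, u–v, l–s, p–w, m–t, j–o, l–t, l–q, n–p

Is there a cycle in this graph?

DFS, tracking each vertex's parent; an edge to a visited non-parent vertex closes a cycle.
Start from w:
visit w (parent –)
  visit p (parent w)
    visit n (parent p)
      n–p: parent, skip
    p–w: parent, skip
  visit u (parent w)
    u–w: parent, skip
    visit v (parent u)
      v–u: parent, skip
visit j (parent –)
  visit o (parent j)
    o–j: parent, skip
    visit m (parent o)
      m–o: parent, skip
      visit t (parent m)
        t–m: parent, skip
        visit l (parent t)
          l–t: parent, skip
          visit q (parent l)
            q–l: parent, skip
            visit k (parent q)
              k–q: parent, skip
          visit s (parent l)
            s–l: parent, skip
            visit r (parent s)
              r–j: j visited and ≠ parent → cycle
Cycle: j – o – m – t – l – s – r – j.

Yes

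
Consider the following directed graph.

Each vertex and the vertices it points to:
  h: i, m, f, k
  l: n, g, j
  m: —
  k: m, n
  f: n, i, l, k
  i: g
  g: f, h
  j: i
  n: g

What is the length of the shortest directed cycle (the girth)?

3

For each vertex v, BFS finds the shortest path from v back to v.
The shortest such closed walk is g → h → i → g, length 3.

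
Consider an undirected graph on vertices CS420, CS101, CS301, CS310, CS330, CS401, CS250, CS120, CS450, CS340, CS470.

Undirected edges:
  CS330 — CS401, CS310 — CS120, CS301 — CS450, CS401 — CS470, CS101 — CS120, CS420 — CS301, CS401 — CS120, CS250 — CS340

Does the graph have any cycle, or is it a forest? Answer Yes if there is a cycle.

No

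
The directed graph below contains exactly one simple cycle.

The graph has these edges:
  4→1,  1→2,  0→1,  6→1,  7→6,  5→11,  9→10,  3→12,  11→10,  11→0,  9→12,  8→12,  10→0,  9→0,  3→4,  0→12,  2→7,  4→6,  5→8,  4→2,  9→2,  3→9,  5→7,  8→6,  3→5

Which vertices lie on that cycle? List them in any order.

1, 2, 6, 7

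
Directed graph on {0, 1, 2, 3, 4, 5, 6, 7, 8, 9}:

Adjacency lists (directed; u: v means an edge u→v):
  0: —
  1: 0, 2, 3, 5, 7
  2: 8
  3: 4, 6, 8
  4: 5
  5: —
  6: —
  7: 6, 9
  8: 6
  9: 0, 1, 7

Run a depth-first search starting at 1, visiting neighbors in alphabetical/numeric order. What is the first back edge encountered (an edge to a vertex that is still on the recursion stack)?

9→1

DFS from 1 (visiting neighbors in alphabetical/numeric order); mark gray on enter, black on exit:
1 gray
  0 gray
  0 black
  2 gray
    8 gray
      6 gray
      6 black
    8 black
  2 black
  3 gray
    4 gray
      5 gray
      5 black
    4 black
    3→6: 6 black — skip
    3→8: 8 black — skip
  3 black
  1→5: 5 black — skip
  7 gray
    7→6: 6 black — skip
    9 gray
      9→0: 0 black — skip
      9→1: 1 is gray → back edge
First back edge: 9 → 1.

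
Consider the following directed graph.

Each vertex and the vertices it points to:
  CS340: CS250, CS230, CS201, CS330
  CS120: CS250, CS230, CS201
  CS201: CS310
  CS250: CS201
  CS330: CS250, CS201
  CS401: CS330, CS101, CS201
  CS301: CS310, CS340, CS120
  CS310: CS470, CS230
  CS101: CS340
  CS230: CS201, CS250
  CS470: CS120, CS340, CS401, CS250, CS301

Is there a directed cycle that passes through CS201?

CS201 is on a cycle iff CS201 can reach itself via ≥1 edge.
CS201 → CS310 → CS230 → CS201 — yes.

Yes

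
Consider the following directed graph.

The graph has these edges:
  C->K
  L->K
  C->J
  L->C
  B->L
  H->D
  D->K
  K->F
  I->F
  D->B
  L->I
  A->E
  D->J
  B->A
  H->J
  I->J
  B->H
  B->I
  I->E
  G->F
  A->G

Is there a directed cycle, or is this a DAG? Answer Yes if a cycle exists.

DFS with white/gray/black marking, starting from E:
E gray
E black
A gray
  G gray
    F gray
    F black
  G black
  A→E: E black — skip
A black
B gray
  H gray
    D gray
      J gray
      J black
      D→B: B is gray → back edge
Back edge found, so a cycle exists: B → H → D → B.

Yes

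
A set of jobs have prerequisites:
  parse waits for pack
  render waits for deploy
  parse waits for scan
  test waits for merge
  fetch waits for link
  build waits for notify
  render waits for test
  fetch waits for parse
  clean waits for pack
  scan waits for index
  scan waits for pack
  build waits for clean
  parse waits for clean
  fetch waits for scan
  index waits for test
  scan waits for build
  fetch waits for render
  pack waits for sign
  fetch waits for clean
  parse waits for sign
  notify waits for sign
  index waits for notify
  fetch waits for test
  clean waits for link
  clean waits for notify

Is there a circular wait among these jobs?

DFS with white/gray/black marking, starting from clean:
clean gray
  link gray
  link black
  notify gray
    sign gray
    sign black
  notify black
  pack gray
    pack→sign: sign black — skip
  pack black
clean black
deploy gray
deploy black
scan gray
  scan→pack: pack black — skip
  build gray
    build→notify: notify black — skip
    build→clean: clean black — skip
  build black
  index gray
    test gray
      merge gray
      merge black
    test black
    index→notify: notify black — skip
  index black
scan black
fetch gray
  fetch→link: link black — skip
  fetch→scan: scan black — skip
  render gray
    render→deploy: deploy black — skip
    render→test: test black — skip
  render black
  parse gray
    parse→scan: scan black — skip
    parse→pack: pack black — skip
    parse→sign: sign black — skip
    parse→clean: clean black — skip
  parse black
  fetch→test: test black — skip
  fetch→clean: clean black — skip
fetch black
Every edge goes to a white or black vertex — no back edge, so the graph is acyclic.

No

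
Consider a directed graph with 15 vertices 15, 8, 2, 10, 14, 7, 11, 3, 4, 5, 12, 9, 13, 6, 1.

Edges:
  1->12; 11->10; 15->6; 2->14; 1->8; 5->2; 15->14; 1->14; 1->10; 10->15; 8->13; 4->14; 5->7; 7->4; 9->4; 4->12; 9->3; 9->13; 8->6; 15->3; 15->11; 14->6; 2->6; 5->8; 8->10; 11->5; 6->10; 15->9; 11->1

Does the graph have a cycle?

Yes

DFS with white/gray/black marking, starting from 11:
11 gray
  5 gray
    2 gray
      14 gray
        6 gray
          10 gray
            15 gray
              15→14: 14 is gray → back edge
Back edge found, so a cycle exists: 14 → 6 → 10 → 15 → 14.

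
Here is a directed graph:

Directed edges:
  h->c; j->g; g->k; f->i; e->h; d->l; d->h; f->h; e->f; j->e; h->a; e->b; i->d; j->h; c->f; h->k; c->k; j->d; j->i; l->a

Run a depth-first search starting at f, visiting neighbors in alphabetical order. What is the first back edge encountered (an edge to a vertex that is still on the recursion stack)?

DFS from f (visiting neighbors in alphabetical order); mark gray on enter, black on exit:
f gray
  h gray
    a gray
    a black
    c gray
      c→f: f is gray → back edge
First back edge: c → f.

c->f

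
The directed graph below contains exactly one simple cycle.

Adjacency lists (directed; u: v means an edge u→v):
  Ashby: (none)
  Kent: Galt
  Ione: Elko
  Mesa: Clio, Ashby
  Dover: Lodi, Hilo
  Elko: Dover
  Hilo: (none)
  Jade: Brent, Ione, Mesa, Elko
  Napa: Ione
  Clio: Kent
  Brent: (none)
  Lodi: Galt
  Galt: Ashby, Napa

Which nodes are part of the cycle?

Elko, Galt, Ione, Lodi, Napa, Dover

DFS with gray/black marking from Elko:
Elko gray
  Dover gray
    Lodi gray
      Galt gray
        Ashby gray
        Ashby black
        Napa gray
          Ione gray
            Ione→Elko: Elko is gray → back edge
Back edge closes the cycle Elko → Dover → Lodi → Galt → Napa → Ione → Elko; its vertices are {Elko, Galt, Ione, Lodi, Napa, Dover}.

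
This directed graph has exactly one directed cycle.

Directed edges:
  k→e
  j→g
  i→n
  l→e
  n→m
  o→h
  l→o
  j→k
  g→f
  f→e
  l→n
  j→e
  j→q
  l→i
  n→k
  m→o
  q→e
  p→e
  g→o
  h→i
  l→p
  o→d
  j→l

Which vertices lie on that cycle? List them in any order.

h, i, m, n, o

DFS with gray/black marking from n:
n gray
  k gray
    e gray
    e black
  k black
  m gray
    o gray
      h gray
        i gray
          i→n: n is gray → back edge
Back edge closes the cycle n → m → o → h → i → n; its vertices are {h, i, m, n, o}.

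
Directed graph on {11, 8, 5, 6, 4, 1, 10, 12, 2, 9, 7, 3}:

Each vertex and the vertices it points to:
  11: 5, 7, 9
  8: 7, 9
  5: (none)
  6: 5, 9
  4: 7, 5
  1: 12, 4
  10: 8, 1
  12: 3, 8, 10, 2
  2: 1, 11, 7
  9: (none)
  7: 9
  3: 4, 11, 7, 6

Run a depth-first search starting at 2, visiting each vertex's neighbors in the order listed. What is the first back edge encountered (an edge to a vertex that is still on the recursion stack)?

10->1

DFS from 2 (visiting each vertex's neighbors in the order listed); mark gray on enter, black on exit:
2 gray
  1 gray
    12 gray
      3 gray
        4 gray
          7 gray
            9 gray
            9 black
          7 black
          5 gray
          5 black
        4 black
        11 gray
          11→5: 5 black — skip
          11→7: 7 black — skip
          11→9: 9 black — skip
        11 black
        3→7: 7 black — skip
        6 gray
          6→5: 5 black — skip
          6→9: 9 black — skip
        6 black
      3 black
      8 gray
        8→7: 7 black — skip
        8→9: 9 black — skip
      8 black
      10 gray
        10→8: 8 black — skip
        10→1: 1 is gray → back edge
First back edge: 10 → 1.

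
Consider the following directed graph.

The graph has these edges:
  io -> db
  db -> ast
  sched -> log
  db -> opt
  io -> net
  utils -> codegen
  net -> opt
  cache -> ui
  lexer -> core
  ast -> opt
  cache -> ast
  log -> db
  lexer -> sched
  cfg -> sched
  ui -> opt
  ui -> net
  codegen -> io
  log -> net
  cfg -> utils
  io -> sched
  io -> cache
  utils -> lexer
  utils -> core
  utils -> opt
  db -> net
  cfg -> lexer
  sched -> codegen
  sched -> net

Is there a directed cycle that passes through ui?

No

ui lies on a cycle iff there is a path from ui back to itself.
Exploring from ui, it never reaches itself; equivalently, its strongly connected component is a singleton.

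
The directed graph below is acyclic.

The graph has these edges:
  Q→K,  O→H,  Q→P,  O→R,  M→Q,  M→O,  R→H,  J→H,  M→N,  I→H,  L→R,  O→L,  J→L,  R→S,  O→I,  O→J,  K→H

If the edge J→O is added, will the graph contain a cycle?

Yes

Adding J→O creates a cycle iff O can already reach J.
Path from O: O → J.
So O → … → J → O is a cycle.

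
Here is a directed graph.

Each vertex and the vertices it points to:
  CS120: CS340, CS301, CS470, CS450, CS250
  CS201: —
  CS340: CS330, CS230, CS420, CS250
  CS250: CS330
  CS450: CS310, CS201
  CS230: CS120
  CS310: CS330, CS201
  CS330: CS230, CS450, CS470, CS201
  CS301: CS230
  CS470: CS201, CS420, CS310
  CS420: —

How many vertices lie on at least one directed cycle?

A vertex is on a directed cycle iff it belongs to a strongly connected component of size ≥ 2 (or has a self-loop).
The vertices on cycles are {CS120, CS230, CS250, CS301, CS310, CS330, CS340, CS450, CS470} — 9 in total.

9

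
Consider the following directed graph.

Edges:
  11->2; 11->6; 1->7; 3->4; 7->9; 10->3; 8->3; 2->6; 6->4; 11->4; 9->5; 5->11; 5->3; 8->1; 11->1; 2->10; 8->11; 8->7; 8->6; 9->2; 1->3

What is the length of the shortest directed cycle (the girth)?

For each vertex v, BFS finds the shortest path from v back to v.
The shortest such closed walk is 7 → 9 → 5 → 11 → 1 → 7, length 5.

5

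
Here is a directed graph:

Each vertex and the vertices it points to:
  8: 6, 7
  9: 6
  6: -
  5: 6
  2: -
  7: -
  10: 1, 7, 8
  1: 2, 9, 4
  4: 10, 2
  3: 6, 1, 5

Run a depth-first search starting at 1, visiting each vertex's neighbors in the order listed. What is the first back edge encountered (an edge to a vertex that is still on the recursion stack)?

DFS from 1 (visiting each vertex's neighbors in the order listed); mark gray on enter, black on exit:
1 gray
  2 gray
  2 black
  9 gray
    6 gray
    6 black
  9 black
  4 gray
    10 gray
      10→1: 1 is gray → back edge
First back edge: 10 → 1.

10→1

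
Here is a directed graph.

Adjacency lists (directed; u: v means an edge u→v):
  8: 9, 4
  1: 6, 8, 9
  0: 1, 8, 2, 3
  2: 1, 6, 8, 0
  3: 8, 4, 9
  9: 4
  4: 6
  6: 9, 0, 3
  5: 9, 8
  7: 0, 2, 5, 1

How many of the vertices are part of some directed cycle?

8

A vertex is on a directed cycle iff it belongs to a strongly connected component of size ≥ 2 (or has a self-loop).
The vertices on cycles are {0, 1, 2, 3, 4, 6, 8, 9} — 8 in total.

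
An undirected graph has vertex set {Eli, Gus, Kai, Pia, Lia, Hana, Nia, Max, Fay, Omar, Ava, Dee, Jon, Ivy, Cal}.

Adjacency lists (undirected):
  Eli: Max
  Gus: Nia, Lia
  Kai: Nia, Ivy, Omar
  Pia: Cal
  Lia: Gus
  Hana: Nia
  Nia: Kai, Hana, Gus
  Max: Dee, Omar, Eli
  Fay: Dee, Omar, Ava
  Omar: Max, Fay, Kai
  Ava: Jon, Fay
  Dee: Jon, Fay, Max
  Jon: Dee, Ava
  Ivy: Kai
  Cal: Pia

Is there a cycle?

DFS, tracking each vertex's parent; an edge to a visited non-parent vertex closes a cycle.
Start from Ivy:
visit Ivy (parent –)
  visit Kai (parent Ivy)
    visit Nia (parent Kai)
      Nia–Kai: parent, skip
      visit Hana (parent Nia)
        Hana–Nia: parent, skip
      visit Gus (parent Nia)
        Gus–Nia: parent, skip
        visit Lia (parent Gus)
          Lia–Gus: parent, skip
    Kai–Ivy: parent, skip
    visit Omar (parent Kai)
      visit Max (parent Omar)
        visit Dee (parent Max)
          visit Jon (parent Dee)
            Jon–Dee: parent, skip
            visit Ava (parent Jon)
              Ava–Jon: parent, skip
              visit Fay (parent Ava)
                Fay–Dee: Dee visited and ≠ parent → cycle
Cycle: Dee – Jon – Ava – Fay – Dee.

Yes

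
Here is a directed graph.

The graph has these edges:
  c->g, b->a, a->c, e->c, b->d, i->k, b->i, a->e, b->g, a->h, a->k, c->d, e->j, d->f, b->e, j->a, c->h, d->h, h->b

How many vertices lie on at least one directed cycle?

A vertex is on a directed cycle iff it belongs to a strongly connected component of size ≥ 2 (or has a self-loop).
The vertices on cycles are {a, b, c, d, e, h, j} — 7 in total.

7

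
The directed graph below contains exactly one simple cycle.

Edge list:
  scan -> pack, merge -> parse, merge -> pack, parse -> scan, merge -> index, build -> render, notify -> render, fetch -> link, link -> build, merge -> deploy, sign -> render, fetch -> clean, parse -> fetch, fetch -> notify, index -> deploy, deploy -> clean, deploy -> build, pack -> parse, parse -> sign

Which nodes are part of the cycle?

pack, scan, parse

DFS with gray/black marking from parse:
parse gray
  sign gray
    render gray
    render black
  sign black
  scan gray
    pack gray
      pack→parse: parse is gray → back edge
Back edge closes the cycle parse → scan → pack → parse; its vertices are {pack, scan, parse}.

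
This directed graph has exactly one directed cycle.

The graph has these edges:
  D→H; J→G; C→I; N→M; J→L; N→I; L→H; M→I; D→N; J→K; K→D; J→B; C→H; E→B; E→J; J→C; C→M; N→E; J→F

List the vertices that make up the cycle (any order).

D, E, J, K, N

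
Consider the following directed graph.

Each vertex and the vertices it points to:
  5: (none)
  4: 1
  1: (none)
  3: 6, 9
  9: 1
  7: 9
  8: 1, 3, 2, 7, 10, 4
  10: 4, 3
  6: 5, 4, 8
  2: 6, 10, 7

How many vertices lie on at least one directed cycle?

5

A vertex is on a directed cycle iff it belongs to a strongly connected component of size ≥ 2 (or has a self-loop).
The vertices on cycles are {2, 3, 6, 8, 10} — 5 in total.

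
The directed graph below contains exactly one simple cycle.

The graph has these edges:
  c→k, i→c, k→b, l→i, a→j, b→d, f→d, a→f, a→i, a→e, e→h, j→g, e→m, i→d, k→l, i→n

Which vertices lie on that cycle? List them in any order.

c, i, k, l

DFS with gray/black marking from i:
i gray
  n gray
  n black
  c gray
    k gray
      l gray
        l→i: i is gray → back edge
Back edge closes the cycle i → c → k → l → i; its vertices are {c, i, k, l}.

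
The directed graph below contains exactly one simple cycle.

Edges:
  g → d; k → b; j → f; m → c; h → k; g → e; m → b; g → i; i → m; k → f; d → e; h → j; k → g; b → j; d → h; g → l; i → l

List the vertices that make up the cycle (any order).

d, g, h, k

DFS with gray/black marking from k:
k gray
  b gray
    j gray
      f gray
      f black
    j black
  b black
  g gray
    i gray
      m gray
        m→b: b black — skip
        c gray
        c black
      m black
      l gray
      l black
    i black
    e gray
    e black
    d gray
      h gray
        h→k: k is gray → back edge
Back edge closes the cycle k → g → d → h → k; its vertices are {d, g, h, k}.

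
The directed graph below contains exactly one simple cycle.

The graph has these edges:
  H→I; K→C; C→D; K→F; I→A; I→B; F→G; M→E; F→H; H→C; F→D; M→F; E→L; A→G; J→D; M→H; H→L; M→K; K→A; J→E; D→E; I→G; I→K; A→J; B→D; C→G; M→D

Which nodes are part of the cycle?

F, H, I, K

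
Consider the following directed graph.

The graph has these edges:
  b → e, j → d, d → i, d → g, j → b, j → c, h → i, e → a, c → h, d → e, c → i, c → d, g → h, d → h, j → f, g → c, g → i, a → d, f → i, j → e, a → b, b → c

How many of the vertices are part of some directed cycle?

6

A vertex is on a directed cycle iff it belongs to a strongly connected component of size ≥ 2 (or has a self-loop).
The vertices on cycles are {a, b, c, d, e, g} — 6 in total.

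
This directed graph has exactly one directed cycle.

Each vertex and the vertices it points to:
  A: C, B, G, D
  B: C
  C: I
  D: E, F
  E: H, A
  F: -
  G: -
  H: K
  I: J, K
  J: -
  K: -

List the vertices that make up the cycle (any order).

DFS with gray/black marking from E:
E gray
  H gray
    K gray
    K black
  H black
  A gray
    C gray
      I gray
        J gray
        J black
        I→K: K black — skip
      I black
    C black
    B gray
      B→C: C black — skip
    B black
    G gray
    G black
    D gray
      D→E: E is gray → back edge
Back edge closes the cycle E → A → D → E; its vertices are {A, D, E}.

A, D, E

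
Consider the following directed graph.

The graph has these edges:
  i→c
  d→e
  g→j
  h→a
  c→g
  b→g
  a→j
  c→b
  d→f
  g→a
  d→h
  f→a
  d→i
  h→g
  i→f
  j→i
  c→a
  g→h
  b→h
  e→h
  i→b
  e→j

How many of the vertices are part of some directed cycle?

8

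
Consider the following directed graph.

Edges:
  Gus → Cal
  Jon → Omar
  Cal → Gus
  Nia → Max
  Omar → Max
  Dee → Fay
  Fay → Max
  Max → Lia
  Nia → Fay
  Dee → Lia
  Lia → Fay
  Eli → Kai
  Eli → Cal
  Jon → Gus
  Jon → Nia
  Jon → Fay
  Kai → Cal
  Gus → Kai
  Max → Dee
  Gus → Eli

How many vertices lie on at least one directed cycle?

8

A vertex is on a directed cycle iff it belongs to a strongly connected component of size ≥ 2 (or has a self-loop).
The vertices on cycles are {Cal, Dee, Eli, Fay, Gus, Kai, Lia, Max} — 8 in total.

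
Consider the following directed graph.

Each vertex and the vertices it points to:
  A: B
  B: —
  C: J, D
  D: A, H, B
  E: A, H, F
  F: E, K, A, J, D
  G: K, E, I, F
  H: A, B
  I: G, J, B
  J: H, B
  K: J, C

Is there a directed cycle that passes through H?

H lies on a cycle iff there is a path from H back to itself.
Exploring from H, it never reaches itself; equivalently, its strongly connected component is a singleton.

No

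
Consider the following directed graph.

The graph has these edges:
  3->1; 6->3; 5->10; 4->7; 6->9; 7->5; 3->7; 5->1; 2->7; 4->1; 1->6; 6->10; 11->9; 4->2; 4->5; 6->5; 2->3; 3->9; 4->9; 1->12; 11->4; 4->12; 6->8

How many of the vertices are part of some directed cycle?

5

A vertex is on a directed cycle iff it belongs to a strongly connected component of size ≥ 2 (or has a self-loop).
The vertices on cycles are {1, 3, 5, 6, 7} — 5 in total.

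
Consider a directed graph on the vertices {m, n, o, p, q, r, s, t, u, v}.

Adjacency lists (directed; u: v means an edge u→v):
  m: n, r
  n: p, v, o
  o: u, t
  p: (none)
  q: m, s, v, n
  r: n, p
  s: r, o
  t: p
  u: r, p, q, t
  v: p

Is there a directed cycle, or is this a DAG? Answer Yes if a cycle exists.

Yes

DFS with white/gray/black marking, starting from u:
u gray
  r gray
    n gray
      p gray
      p black
      v gray
        v→p: p black — skip
      v black
      o gray
        o→u: u is gray → back edge
Back edge found, so a cycle exists: u → r → n → o → u.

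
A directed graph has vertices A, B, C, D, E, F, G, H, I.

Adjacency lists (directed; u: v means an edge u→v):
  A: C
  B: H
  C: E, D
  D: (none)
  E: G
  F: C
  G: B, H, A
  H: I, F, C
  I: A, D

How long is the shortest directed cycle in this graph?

4

For each vertex v, BFS finds the shortest path from v back to v.
The shortest such closed walk is E → G → A → C → E, length 4.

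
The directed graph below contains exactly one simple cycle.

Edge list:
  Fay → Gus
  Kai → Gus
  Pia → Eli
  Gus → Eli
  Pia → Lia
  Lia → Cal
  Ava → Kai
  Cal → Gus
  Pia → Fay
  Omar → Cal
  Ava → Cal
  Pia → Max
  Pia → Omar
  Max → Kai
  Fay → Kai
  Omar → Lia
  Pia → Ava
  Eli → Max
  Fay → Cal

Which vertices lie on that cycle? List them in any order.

Eli, Gus, Kai, Max

DFS with gray/black marking from Eli:
Eli gray
  Max gray
    Kai gray
      Gus gray
        Gus→Eli: Eli is gray → back edge
Back edge closes the cycle Eli → Max → Kai → Gus → Eli; its vertices are {Eli, Gus, Kai, Max}.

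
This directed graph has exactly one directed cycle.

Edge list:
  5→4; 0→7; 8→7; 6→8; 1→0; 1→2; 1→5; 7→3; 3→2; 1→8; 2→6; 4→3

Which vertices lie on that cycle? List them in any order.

2, 3, 6, 7, 8

DFS with gray/black marking from 2:
2 gray
  6 gray
    8 gray
      7 gray
        3 gray
          3→2: 2 is gray → back edge
Back edge closes the cycle 2 → 6 → 8 → 7 → 3 → 2; its vertices are {2, 3, 6, 7, 8}.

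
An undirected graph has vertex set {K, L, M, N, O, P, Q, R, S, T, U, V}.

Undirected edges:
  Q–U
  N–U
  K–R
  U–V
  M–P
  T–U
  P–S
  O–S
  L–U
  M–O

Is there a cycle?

DFS, tracking each vertex's parent; an edge to a visited non-parent vertex closes a cycle.
Start from V:
visit V (parent –)
  visit U (parent V)
    visit N (parent U)
      N–U: parent, skip
    visit T (parent U)
      T–U: parent, skip
    visit L (parent U)
      L–U: parent, skip
    visit Q (parent U)
      Q–U: parent, skip
    U–V: parent, skip
visit K (parent –)
  visit R (parent K)
    R–K: parent, skip
visit M (parent –)
  visit O (parent M)
    O–M: parent, skip
    visit S (parent O)
      visit P (parent S)
        P–M: M visited and ≠ parent → cycle
Cycle: M – O – S – P – M.

Yes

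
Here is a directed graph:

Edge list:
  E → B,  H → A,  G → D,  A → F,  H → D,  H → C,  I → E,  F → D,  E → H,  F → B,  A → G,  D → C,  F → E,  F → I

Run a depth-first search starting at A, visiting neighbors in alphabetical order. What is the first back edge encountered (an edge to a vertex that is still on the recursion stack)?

H→A

DFS from A (visiting neighbors in alphabetical order); mark gray on enter, black on exit:
A gray
  F gray
    B gray
    B black
    D gray
      C gray
      C black
    D black
    E gray
      E→B: B black — skip
      H gray
        H→A: A is gray → back edge
First back edge: H → A.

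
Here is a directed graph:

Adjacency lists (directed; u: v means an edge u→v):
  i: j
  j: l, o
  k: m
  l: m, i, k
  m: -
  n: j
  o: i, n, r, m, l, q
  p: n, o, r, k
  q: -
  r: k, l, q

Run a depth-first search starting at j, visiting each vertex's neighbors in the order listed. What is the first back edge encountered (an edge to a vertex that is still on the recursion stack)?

DFS from j (visiting each vertex's neighbors in the order listed); mark gray on enter, black on exit:
j gray
  l gray
    m gray
    m black
    i gray
      i→j: j is gray → back edge
First back edge: i → j.

i->j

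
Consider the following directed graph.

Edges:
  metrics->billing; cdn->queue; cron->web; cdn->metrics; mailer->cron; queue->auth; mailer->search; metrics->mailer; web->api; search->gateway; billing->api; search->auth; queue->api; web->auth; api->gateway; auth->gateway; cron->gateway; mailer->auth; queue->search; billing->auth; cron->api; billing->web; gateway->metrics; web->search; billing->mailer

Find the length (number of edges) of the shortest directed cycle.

4

For each vertex v, BFS finds the shortest path from v back to v.
The shortest such closed walk is metrics → billing → api → gateway → metrics, length 4.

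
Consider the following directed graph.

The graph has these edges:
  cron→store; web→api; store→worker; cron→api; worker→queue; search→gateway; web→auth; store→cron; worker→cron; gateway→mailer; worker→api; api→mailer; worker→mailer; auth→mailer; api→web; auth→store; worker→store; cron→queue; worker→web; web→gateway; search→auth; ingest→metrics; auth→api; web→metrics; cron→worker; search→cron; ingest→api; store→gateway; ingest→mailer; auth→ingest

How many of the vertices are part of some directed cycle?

7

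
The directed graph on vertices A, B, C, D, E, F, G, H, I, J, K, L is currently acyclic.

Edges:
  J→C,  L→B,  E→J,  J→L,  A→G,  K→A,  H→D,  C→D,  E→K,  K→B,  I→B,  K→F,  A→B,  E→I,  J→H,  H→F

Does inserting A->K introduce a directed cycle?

Adding A→K creates a cycle iff K can already reach A.
Path from K: K → A.
So K → … → A → K is a cycle.

Yes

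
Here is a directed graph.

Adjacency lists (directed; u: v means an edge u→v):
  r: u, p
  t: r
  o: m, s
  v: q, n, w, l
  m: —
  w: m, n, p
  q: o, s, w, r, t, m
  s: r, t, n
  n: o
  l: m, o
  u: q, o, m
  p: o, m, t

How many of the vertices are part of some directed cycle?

A vertex is on a directed cycle iff it belongs to a strongly connected component of size ≥ 2 (or has a self-loop).
The vertices on cycles are {n, o, p, q, r, s, t, u, w} — 9 in total.

9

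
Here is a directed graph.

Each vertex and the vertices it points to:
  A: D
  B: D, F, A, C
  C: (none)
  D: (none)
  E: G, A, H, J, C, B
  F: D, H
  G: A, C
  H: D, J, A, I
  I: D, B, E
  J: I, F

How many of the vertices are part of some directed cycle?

A vertex is on a directed cycle iff it belongs to a strongly connected component of size ≥ 2 (or has a self-loop).
The vertices on cycles are {B, E, F, H, I, J} — 6 in total.

6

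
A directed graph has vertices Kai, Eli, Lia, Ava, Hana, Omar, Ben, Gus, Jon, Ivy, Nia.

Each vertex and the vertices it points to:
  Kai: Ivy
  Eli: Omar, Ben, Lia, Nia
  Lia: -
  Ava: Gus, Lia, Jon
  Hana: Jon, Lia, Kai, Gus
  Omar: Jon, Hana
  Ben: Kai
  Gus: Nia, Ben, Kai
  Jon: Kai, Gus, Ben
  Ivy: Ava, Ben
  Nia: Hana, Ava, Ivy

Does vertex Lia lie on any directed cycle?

No

Lia lies on a cycle iff there is a path from Lia back to itself.
Exploring from Lia, it never reaches itself; equivalently, its strongly connected component is a singleton.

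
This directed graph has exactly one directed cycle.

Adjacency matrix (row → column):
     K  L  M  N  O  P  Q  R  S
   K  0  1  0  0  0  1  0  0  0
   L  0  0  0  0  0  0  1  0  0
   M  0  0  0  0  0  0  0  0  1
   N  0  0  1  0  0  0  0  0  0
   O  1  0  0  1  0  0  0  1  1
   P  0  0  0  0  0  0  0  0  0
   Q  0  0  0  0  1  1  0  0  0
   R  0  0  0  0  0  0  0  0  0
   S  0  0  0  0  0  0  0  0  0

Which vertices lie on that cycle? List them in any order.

K, L, O, Q

DFS with gray/black marking from O:
O gray
  N gray
    M gray
      S gray
      S black
    M black
  N black
  K gray
    P gray
    P black
    L gray
      Q gray
        Q→P: P black — skip
        Q→O: O is gray → back edge
Back edge closes the cycle O → K → L → Q → O; its vertices are {K, L, O, Q}.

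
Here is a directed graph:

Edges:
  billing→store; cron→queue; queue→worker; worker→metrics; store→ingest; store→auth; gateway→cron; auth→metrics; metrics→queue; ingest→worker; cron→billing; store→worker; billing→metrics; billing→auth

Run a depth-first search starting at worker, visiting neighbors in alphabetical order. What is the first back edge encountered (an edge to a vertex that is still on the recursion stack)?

queue->worker

DFS from worker (visiting neighbors in alphabetical order); mark gray on enter, black on exit:
worker gray
  metrics gray
    queue gray
      queue→worker: worker is gray → back edge
First back edge: queue → worker.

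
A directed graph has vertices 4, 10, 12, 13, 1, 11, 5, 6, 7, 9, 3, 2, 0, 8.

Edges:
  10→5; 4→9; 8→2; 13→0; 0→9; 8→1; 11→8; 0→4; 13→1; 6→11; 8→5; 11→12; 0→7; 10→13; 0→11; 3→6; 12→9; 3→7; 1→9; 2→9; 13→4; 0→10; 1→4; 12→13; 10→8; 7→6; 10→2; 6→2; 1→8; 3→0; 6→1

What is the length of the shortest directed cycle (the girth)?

For each vertex v, BFS finds the shortest path from v back to v.
The shortest such closed walk is 8 → 1 → 8, length 2.

2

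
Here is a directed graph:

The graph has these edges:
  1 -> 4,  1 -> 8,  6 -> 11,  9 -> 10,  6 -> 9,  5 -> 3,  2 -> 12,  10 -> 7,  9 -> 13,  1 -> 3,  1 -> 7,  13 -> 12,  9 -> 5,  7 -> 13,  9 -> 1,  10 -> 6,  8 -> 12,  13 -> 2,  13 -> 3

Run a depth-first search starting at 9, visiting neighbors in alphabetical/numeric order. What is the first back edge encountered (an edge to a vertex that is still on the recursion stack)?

DFS from 9 (visiting neighbors in alphabetical/numeric order); mark gray on enter, black on exit:
9 gray
  1 gray
    3 gray
    3 black
    4 gray
    4 black
    7 gray
      13 gray
        2 gray
          12 gray
          12 black
        2 black
        13→3: 3 black — skip
        13→12: 12 black — skip
      13 black
    7 black
    8 gray
      8→12: 12 black — skip
    8 black
  1 black
  5 gray
    5→3: 3 black — skip
  5 black
  10 gray
    6 gray
      6→9: 9 is gray → back edge
First back edge: 6 → 9.

6->9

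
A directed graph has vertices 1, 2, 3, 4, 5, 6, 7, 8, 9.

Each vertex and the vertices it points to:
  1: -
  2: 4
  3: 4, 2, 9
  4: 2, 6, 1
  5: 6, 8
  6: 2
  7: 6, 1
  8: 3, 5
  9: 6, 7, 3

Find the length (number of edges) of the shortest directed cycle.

2

For each vertex v, BFS finds the shortest path from v back to v.
The shortest such closed walk is 8 → 5 → 8, length 2.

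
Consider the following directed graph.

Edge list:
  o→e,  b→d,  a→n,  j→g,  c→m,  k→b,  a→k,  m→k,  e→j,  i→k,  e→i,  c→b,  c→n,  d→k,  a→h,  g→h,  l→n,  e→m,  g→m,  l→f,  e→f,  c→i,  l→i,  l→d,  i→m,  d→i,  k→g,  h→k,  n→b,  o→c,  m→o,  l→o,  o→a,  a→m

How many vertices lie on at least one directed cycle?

13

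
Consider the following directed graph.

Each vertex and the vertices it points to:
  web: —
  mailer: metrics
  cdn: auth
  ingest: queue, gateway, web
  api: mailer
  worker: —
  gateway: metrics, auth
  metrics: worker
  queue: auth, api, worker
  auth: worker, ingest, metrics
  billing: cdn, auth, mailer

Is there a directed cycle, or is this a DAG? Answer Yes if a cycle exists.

DFS with white/gray/black marking, starting from metrics:
metrics gray
  worker gray
  worker black
metrics black
web gray
web black
mailer gray
  mailer→metrics: metrics black — skip
mailer black
cdn gray
  auth gray
    auth→worker: worker black — skip
    ingest gray
      queue gray
        queue→auth: auth is gray → back edge
Back edge found, so a cycle exists: auth → ingest → queue → auth.

Yes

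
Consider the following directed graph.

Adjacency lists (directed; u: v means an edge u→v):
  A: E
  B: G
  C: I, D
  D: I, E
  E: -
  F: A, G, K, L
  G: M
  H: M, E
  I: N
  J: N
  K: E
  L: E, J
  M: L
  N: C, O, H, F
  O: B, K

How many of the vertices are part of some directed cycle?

A vertex is on a directed cycle iff it belongs to a strongly connected component of size ≥ 2 (or has a self-loop).
The vertices on cycles are {B, C, D, F, G, H, I, J, L, M, N, O} — 12 in total.

12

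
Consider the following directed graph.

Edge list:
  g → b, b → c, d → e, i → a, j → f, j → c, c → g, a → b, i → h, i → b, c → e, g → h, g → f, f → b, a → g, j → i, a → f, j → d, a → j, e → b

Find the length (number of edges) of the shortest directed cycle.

3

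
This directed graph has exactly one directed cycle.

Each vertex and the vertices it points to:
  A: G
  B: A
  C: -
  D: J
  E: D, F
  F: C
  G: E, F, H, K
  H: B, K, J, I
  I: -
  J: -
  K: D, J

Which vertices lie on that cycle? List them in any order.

A, B, G, H

DFS with gray/black marking from G:
G gray
  E gray
    D gray
      J gray
      J black
    D black
    F gray
      C gray
      C black
    F black
  E black
  G→F: F black — skip
  H gray
    B gray
      A gray
        A→G: G is gray → back edge
Back edge closes the cycle G → H → B → A → G; its vertices are {A, B, G, H}.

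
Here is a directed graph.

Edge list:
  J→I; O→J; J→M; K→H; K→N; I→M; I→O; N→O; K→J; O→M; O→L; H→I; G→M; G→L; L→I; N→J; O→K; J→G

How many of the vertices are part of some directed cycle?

A vertex is on a directed cycle iff it belongs to a strongly connected component of size ≥ 2 (or has a self-loop).
The vertices on cycles are {G, H, I, J, K, L, N, O} — 8 in total.

8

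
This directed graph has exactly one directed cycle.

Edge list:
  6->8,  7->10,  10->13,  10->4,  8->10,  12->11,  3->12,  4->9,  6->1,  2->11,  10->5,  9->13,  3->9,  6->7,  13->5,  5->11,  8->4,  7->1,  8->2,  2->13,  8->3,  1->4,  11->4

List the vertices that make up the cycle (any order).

4, 5, 9, 11, 13

DFS with gray/black marking from 13:
13 gray
  5 gray
    11 gray
      4 gray
        9 gray
          9→13: 13 is gray → back edge
Back edge closes the cycle 13 → 5 → 11 → 4 → 9 → 13; its vertices are {4, 5, 9, 11, 13}.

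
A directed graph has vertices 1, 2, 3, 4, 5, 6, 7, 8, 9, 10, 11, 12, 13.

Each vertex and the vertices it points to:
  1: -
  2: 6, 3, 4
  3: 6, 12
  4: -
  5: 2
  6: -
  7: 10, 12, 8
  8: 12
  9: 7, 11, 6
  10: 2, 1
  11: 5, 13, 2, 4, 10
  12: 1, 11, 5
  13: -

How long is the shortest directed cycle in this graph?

For each vertex v, BFS finds the shortest path from v back to v.
The shortest such closed walk is 11 → 2 → 3 → 12 → 11, length 4.

4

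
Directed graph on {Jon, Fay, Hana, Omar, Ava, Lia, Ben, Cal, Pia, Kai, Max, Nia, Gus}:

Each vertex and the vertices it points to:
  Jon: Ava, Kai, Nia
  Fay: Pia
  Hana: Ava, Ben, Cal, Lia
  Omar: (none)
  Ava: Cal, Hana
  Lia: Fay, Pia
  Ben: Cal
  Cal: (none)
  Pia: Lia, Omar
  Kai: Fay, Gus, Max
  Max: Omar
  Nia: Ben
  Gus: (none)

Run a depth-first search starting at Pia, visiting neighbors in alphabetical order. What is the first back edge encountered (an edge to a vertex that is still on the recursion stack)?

DFS from Pia (visiting neighbors in alphabetical order); mark gray on enter, black on exit:
Pia gray
  Lia gray
    Fay gray
      Fay→Pia: Pia is gray → back edge
First back edge: Fay → Pia.

Fay->Pia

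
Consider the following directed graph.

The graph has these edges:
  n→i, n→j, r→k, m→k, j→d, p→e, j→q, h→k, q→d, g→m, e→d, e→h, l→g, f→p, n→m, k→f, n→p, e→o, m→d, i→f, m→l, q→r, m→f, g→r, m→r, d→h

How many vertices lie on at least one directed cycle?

9

A vertex is on a directed cycle iff it belongs to a strongly connected component of size ≥ 2 (or has a self-loop).
The vertices on cycles are {d, e, f, g, h, k, l, m, p} — 9 in total.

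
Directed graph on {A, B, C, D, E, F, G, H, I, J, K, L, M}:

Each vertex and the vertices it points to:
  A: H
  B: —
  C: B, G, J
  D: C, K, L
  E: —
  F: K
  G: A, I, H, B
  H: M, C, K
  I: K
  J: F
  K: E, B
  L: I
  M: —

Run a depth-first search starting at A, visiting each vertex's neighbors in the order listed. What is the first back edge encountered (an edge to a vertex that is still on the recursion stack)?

G->A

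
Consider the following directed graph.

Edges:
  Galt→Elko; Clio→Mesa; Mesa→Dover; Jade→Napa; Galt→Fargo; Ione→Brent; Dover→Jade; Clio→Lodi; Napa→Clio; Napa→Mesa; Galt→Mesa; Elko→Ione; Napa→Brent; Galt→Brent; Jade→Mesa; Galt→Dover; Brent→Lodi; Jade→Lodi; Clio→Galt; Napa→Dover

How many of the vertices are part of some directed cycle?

6

A vertex is on a directed cycle iff it belongs to a strongly connected component of size ≥ 2 (or has a self-loop).
The vertices on cycles are {Clio, Galt, Jade, Mesa, Napa, Dover} — 6 in total.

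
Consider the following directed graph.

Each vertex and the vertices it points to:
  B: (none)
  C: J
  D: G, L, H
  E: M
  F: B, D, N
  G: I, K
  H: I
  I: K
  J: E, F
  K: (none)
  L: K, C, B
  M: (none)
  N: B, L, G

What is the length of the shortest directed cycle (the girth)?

5

For each vertex v, BFS finds the shortest path from v back to v.
The shortest such closed walk is J → F → N → L → C → J, length 5.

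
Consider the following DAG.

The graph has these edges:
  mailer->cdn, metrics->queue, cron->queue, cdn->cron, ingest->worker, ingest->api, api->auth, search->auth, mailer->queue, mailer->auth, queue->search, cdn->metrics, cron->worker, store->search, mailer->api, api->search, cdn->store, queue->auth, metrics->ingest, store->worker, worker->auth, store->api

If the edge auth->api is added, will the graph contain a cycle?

Adding auth→api creates a cycle iff api can already reach auth.
Path from api: api → auth.
So api → … → auth → api is a cycle.

Yes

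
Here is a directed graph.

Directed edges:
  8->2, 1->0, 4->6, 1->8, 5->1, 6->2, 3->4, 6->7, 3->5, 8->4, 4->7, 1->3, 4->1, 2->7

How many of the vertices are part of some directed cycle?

5

A vertex is on a directed cycle iff it belongs to a strongly connected component of size ≥ 2 (or has a self-loop).
The vertices on cycles are {1, 3, 4, 5, 8} — 5 in total.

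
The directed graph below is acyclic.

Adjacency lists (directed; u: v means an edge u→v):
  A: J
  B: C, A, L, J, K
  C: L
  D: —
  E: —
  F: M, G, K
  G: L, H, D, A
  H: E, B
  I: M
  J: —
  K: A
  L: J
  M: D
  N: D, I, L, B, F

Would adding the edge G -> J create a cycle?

No

Adding G→J creates a cycle iff J can already reach G.
Explore from J: no path reaches G. The graph stays acyclic.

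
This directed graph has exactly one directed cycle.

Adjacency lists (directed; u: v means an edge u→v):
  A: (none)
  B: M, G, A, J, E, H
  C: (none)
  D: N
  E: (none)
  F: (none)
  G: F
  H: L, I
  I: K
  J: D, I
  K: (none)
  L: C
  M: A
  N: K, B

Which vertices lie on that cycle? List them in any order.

DFS with gray/black marking from N:
N gray
  K gray
  K black
  B gray
    M gray
      A gray
      A black
    M black
    G gray
      F gray
      F black
    G black
    B→A: A black — skip
    J gray
      D gray
        D→N: N is gray → back edge
Back edge closes the cycle N → B → J → D → N; its vertices are {B, D, J, N}.

B, D, J, N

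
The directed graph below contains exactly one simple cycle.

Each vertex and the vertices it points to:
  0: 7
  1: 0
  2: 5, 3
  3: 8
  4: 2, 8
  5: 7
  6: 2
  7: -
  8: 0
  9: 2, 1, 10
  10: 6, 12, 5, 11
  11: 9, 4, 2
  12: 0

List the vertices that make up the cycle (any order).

DFS with gray/black marking from 10:
10 gray
  6 gray
    2 gray
      5 gray
        7 gray
        7 black
      5 black
      3 gray
        8 gray
          0 gray
            0→7: 7 black — skip
          0 black
        8 black
      3 black
    2 black
  6 black
  12 gray
    12→0: 0 black — skip
  12 black
  10→5: 5 black — skip
  11 gray
    9 gray
      9→2: 2 black — skip
      1 gray
        1→0: 0 black — skip
      1 black
      9→10: 10 is gray → back edge
Back edge closes the cycle 10 → 11 → 9 → 10; its vertices are {9, 10, 11}.

9, 10, 11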